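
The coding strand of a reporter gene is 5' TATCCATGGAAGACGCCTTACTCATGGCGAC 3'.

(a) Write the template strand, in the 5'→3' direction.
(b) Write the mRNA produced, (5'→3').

(a) The template strand is the reverse complement of the coding strand: complement ATAGGTACCTTCTGCGGAATGAGTACCGCTG, then reverse.
(b) mRNA matches the coding strand with T→U.

(a) 5'-GTCGCCATGAGTAAGGCGTCTTCCATGGATA-3'
(b) 5'-UAUCCAUGGAAGACGCCUUACUCAUGGCGAC-3'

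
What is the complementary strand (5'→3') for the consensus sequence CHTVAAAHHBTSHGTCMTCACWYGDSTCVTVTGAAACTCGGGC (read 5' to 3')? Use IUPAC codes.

5'-GCCCGAGTTTCABABGASHCRWGTGAKGACDSAVDDTTTBADG-3'

Standard pairs A↔T, G↔C; ambiguity codes pair Y↔R, M↔K, W↔W, S↔S, B↔V, D↔H. Complement (GDABTTTDDVASDCAGKAGTGWRCHSAGBABACTTTGAGCCCG), then reverse for 5'→3'.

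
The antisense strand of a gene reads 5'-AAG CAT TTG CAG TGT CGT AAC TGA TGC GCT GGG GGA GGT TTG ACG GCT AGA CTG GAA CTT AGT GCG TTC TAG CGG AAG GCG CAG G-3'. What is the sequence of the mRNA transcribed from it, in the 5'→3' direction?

5'-CCUGCGCCUUCCGCUAGAACGCACUAAGUUCCAGUCUAGCCGUCAAACCUCCCCCAGCGCAUCAGUUACGACACUGCAAAUGCUU-3'

RNA polymerase reads the template 3'→5' and synthesizes mRNA 5'→3' by base-pairing (A→U, T→A, G↔C). The complement of the template is TTCGTAAACGTCACAGCATTGACTACGCGACCCCCTCCAAACTGCCGATCTGACCTTGAATCACGCAAGATCGCCTTCCGCGTCC; antiparallel, so 5'→3' the coding strand is CCTGCGCCTTCCGCTAGAACGCACTAAGTTCCAGTCTAGCCGTCAAACCTCCCCCAGCGCATCAGTTACGACACTGCAAATGCTT. Replace T with U for the mRNA.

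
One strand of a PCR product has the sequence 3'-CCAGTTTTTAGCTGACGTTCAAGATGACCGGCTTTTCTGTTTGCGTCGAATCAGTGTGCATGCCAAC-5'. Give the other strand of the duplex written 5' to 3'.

5'-GGTCAAAAATCGACTGCAAGTTCTACTGGCCGAAAAGACAAACGCAGCTTAGTCACACGTACGGTTG-3'

The strand is given 3'→5', so its complement runs 5'→3' in the same left-to-right order: pair each base A↔T, G↔C.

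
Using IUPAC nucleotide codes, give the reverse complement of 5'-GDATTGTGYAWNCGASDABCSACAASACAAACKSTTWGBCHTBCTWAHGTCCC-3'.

5'-GGGACDTWAGVADGVCWAASMGTTTGTSTTGTSGVTHSTCGNWTRCACAATHC-3'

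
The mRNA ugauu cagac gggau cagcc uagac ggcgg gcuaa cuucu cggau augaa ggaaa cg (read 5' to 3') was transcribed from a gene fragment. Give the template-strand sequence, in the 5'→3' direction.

5'-CGTTTCCTTCATATCCGAGAAGTTAGCCCGCCGTCTAGGCTGATCCCGTCTGAATCA-3'

Replace U with T to get the coding DNA strand: TGATTCAGACGGGATCAGCCTAGACGGCGGGCTAACTTCTCGGATATGAAGGAAACG. The template strand is its reverse complement (complement ACTAAGTCTGCCCTAGTCGGATCTGCCGCCCGATTGAAGAGCCTATACTTCCTTTGC, then reverse).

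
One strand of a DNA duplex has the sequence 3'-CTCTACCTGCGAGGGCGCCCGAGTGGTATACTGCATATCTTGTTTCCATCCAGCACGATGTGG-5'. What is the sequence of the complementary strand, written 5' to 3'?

The strand is given 3'→5', so its complement runs 5'→3' in the same left-to-right order: pair each base A↔T, G↔C.

5'-GAGATGGACGCTCCCGCGGGCTCACCATATGACGTATAGAACAAAGGTAGGTCGTGCTACACC-3'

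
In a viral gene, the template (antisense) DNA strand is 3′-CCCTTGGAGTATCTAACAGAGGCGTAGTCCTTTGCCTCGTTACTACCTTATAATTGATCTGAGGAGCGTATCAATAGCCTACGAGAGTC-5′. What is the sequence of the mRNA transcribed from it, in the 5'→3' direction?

5'-GGGAACCUCAUAGAUUGUCUCCGCAUCAGGAAACGGAGCAAUGAUGGAAUAUUAACUAGACUCCUCGCAUAGUUAUCGGAUGCUCUCAG-3'

Reading the template 3'→5' as shown, RNA polymerase pairs each base (A→U, T→A, G↔C) to build mRNA 5'→3' directly.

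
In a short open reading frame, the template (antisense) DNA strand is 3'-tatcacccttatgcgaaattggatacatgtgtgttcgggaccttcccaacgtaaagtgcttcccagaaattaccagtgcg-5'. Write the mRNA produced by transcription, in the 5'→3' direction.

5'-AUAGUGGGAAUACGCUUUAACCUAUGUACACACAAGCCCUGGAAGGGUUGCAUUUCACGAAGGGUCUUUAAUGGUCACGC-3'

Reading the template 3'→5' as shown, RNA polymerase pairs each base (A→U, T→A, G↔C) to build mRNA 5'→3' directly.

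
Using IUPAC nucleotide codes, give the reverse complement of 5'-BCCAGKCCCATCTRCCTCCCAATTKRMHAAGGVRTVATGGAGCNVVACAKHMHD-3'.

Standard pairs A↔T, G↔C; ambiguity codes pair R↔Y, M↔K, B↔V, D↔H, N↔N. Complement (VGGTCMGGGTAGAYGGAGGGTTAAMYKDTTCCBYABTACCTCGNBBTGTMDKDH), then reverse for 5'→3'.

5'-HDKDMTGTBBNGCTCCATBAYBCCTTDKYMAATTGGGAGGYAGATGGGMCTGGV-3'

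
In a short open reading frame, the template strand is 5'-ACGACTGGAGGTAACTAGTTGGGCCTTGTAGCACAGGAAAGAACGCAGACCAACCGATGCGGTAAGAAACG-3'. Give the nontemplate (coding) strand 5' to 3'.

5'-CGTTTCTTACCGCATCGGTTGGTCTGCGTTCTTTCCTGTGCTACAAGGCCCAACTAGTTACCTCCAGTCGT-3'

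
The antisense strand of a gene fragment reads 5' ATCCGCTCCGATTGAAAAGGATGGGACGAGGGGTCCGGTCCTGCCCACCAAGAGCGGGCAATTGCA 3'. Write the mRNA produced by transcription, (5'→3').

RNA polymerase reads the template 3'→5' and synthesizes mRNA 5'→3' by base-pairing (A→U, T→A, G↔C). The complement of the template is TAGGCGAGGCTAACTTTTCCTACCCTGCTCCCCAGGCCAGGACGGGTGGTTCTCGCCCGTTAACGT; antiparallel, so 5'→3' the coding strand is TGCAATTGCCCGCTCTTGGTGGGCAGGACCGGACCCCTCGTCCCATCCTTTTCAATCGGAGCGGAT. Replace T with U for the mRNA.

5'-UGCAAUUGCCCGCUCUUGGUGGGCAGGACCGGACCCCUCGUCCCAUCCUUUUCAAUCGGAGCGGAU-3'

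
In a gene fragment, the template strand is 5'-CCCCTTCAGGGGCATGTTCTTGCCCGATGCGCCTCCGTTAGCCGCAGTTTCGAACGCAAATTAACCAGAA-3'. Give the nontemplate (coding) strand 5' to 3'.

5'-TTCTGGTTAATTTGCGTTCGAAACTGCGGCTAACGGAGGCGCATCGGGCAAGAACATGCCCCTGAAGGGG-3'

The coding strand is complementary and antiparallel to the template: take the complement (A↔T, G↔C) and reverse.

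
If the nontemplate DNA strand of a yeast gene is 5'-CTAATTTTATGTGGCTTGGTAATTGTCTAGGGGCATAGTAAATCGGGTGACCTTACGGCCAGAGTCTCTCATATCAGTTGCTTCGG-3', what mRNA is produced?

The mRNA is synthesized from the template strand, so it matches the coding strand with T replaced by U.

5'-CUAAUUUUAUGUGGCUUGGUAAUUGUCUAGGGGCAUAGUAAAUCGGGUGACCUUACGGCCAGAGUCUCUCAUAUCAGUUGCUUCGG-3'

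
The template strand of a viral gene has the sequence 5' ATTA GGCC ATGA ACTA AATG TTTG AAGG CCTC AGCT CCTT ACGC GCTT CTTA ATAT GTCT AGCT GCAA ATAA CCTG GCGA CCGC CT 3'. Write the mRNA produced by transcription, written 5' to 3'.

The mRNA has the sequence of the coding strand (reverse complement of the template) with T→U. Reverse complement of ATTAGGCCATGAACTAAATGTTTGAAGGCCTCAGCTCCTTACGCGCTTCTTAATATGTCTAGCTGCAAATAACCTGGCGACCGCCT is AGGCGGTCGCCAGGTTATTTGCAGCTAGACATATTAAGAAGCGCGTAAGGAGCTGAGGCCTTCAAACATTTAGTTCATGGCCTAAT; then T→U.

5'-AGGCGGUCGCCAGGUUAUUUGCAGCUAGACAUAUUAAGAAGCGCGUAAGGAGCUGAGGCCUUCAAACAUUUAGUUCAUGGCCUAAU-3'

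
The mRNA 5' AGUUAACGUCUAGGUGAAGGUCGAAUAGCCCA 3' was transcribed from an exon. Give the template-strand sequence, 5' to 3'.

Replace U with T to get the coding DNA strand: AGTTAACGTCTAGGTGAAGGTCGAATAGCCCA. The template strand is its reverse complement (complement TCAATTGCAGATCCACTTCCAGCTTATCGGGT, then reverse).

5'-TGGGCTATTCGACCTTCACCTAGACGTTAACT-3'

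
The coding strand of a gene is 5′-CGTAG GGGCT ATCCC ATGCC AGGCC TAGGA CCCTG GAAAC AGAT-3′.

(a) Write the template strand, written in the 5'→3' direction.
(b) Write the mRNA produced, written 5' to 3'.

(a) 5'-ATCTGTTTCCAGGGTCCTAGGCCTGGCATGGGATAGCCCCTACG-3'
(b) 5'-CGUAGGGGCUAUCCCAUGCCAGGCCUAGGACCCUGGAAACAGAU-3'

(a) The template strand is the reverse complement of the coding strand: complement GCATCCCCGATAGGGTACGGTCCGGATCCTGGGACCTTTGTCTA, then reverse.
(b) mRNA matches the coding strand with T→U.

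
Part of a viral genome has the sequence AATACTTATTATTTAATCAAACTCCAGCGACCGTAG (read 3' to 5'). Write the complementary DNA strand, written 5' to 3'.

The strand is given 3'→5', so its complement runs 5'→3' in the same left-to-right order: pair each base A↔T, G↔C.

5'-TTATGAATAATAAATTAGTTTGAGGTCGCTGGCATC-3'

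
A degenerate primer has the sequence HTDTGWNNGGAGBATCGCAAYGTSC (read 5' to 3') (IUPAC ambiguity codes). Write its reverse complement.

Standard pairs A↔T, G↔C; ambiguity codes pair Y↔R, W↔W, S↔S, B↔V, D↔H, N↔N. Complement (DAHACWNNCCTCVTAGCGTTRCASG), then reverse for 5'→3'.

5′-GSACRTTGCGATVCTCCNNWCAHAD-3′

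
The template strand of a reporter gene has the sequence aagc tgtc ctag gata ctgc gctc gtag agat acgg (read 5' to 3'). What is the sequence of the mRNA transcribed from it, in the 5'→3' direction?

5′-CCGUAUCUCUACGAGCGCAGUAUCCUAGGACAGCUU-3′

The mRNA has the sequence of the coding strand (reverse complement of the template) with T→U. Reverse complement of AAGCTGTCCTAGGATACTGCGCTCGTAGAGATACGG is CCGTATCTCTACGAGCGCAGTATCCTAGGACAGCTT; then T→U.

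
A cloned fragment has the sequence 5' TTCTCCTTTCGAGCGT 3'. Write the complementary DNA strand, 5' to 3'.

Pairing A↔T and G↔C gives AAGAGGAAAGCTCGCA, running 3'→5'. Reverse for the 5'→3' convention.

5′-ACGCTCGAAAGGAGAA-3′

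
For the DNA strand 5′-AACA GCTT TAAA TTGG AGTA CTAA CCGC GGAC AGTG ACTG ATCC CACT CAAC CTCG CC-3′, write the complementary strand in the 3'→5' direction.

3'-TTGTCGAAATTTAACCTCATGATTGGCGCCTGTCACTGACTAGGGTGAGTTGGAGCGG-5'

Base-pairing A↔T, G↔C gives the complement. The complementary strand is antiparallel, so paired with a 5'→3' strand it runs 3'→5'.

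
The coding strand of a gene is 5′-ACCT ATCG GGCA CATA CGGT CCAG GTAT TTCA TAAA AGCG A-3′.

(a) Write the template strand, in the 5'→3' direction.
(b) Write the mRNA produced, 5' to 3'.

(a) 5'-TCGCTTTTATGAAATACCTGGACCGTATGTGCCCGATAGGT-3'
(b) 5'-ACCUAUCGGGCACAUACGGUCCAGGUAUUUCAUAAAAGCGA-3'

(a) The template strand is the reverse complement of the coding strand: complement TGGATAGCCCGTGTATGCCAGGTCCATAAAGTATTTTCGCT, then reverse.
(b) mRNA matches the coding strand with T→U.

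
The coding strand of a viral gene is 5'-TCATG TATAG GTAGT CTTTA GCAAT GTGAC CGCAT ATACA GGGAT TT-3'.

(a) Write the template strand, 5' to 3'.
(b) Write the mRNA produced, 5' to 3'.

(a) The template strand is the reverse complement of the coding strand: complement AGTACATATCCATCAGAAATCGTTACACTGGCGTATATGTCCCTAAA, then reverse.
(b) mRNA matches the coding strand with T→U.

(a) 5'-AAATCCCTGTATATGCGGTCACATTGCTAAAGACTACCTATACATGA-3'
(b) 5'-UCAUGUAUAGGUAGUCUUUAGCAAUGUGACCGCAUAUACAGGGAUUU-3'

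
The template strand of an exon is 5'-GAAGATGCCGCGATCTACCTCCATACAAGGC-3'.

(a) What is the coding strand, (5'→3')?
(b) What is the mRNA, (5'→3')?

(a) 5'-GCCTTGTATGGAGGTAGATCGCGGCATCTTC-3'
(b) 5′-GCCUUGUAUGGAGGUAGAUCGCGGCAUCUUC-3′

(a) The coding strand is the reverse complement of the template: complement CTTCTACGGCGCTAGATGGAGGTATGTTCCG, then reverse.
(b) mRNA has the coding-strand sequence with T→U.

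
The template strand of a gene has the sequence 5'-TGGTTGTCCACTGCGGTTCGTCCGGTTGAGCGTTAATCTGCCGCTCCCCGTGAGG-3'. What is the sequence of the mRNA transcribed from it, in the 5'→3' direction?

5'-CCUCACGGGGAGCGGCAGAUUAACGCUCAACCGGACGAACCGCAGUGGACAACCA-3'

The mRNA has the sequence of the coding strand (reverse complement of the template) with T→U. Reverse complement of TGGTTGTCCACTGCGGTTCGTCCGGTTGAGCGTTAATCTGCCGCTCCCCGTGAGG is CCTCACGGGGAGCGGCAGATTAACGCTCAACCGGACGAACCGCAGTGGACAACCA; then T→U.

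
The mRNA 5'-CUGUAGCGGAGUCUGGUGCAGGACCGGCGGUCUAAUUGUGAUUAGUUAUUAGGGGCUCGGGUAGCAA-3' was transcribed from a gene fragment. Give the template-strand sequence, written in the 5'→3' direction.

5'-TTGCTACCCGAGCCCCTAATAACTAATCACAATTAGACCGCCGGTCCTGCACCAGACTCCGCTACAG-3'

Replace U with T to get the coding DNA strand: CTGTAGCGGAGTCTGGTGCAGGACCGGCGGTCTAATTGTGATTAGTTATTAGGGGCTCGGGTAGCAA. The template strand is its reverse complement (complement GACATCGCCTCAGACCACGTCCTGGCCGCCAGATTAACACTAATCAATAATCCCCGAGCCCATCGTT, then reverse).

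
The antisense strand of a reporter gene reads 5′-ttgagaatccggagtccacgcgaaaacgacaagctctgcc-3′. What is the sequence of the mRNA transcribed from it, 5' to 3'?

The mRNA has the sequence of the coding strand (reverse complement of the template) with T→U. Reverse complement of TTGAGAATCCGGAGTCCACGCGAAAACGACAAGCTCTGCC is GGCAGAGCTTGTCGTTTTCGCGTGGACTCCGGATTCTCAA; then T→U.

5'-GGCAGAGCUUGUCGUUUUCGCGUGGACUCCGGAUUCUCAA-3'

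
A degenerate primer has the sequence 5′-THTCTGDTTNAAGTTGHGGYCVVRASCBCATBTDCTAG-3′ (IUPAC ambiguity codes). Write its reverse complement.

5'-CTAGHAVATGVGSTYBBGRCCDCAACTTNAAHCAGADA-3'

Standard pairs A↔T, G↔C; ambiguity codes pair R↔Y, S↔S, B↔V, D↔H, N↔N. Complement (ADAGACHAANTTCAACDCCRGBBYTSGVGTAVAHGATC), then reverse for 5'→3'.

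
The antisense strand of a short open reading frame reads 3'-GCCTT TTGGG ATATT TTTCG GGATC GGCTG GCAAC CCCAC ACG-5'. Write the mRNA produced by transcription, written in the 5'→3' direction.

Reading the template 3'→5' as shown, RNA polymerase pairs each base (A→U, T→A, G↔C) to build mRNA 5'→3' directly.

5'-CGGAAAACCCUAUAAAAAGCCCUAGCCGACCGUUGGGGUGUGC-3'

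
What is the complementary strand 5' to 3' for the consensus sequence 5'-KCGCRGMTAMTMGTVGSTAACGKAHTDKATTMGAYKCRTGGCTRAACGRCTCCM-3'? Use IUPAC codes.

Standard pairs A↔T, G↔C; ambiguity codes pair R↔Y, M↔K, S↔S, D↔H, V↔B. Complement (MGCGYCKATKAKCABCSATTGCMTDAHMTAAKCTRMGYACCGAYTTGCYGAGGK), then reverse for 5'→3'.

5'-KGGAGYCGTTYAGCCAYGMRTCKAATMHADTMCGTTASCBACKAKTAKCYGCGM-3'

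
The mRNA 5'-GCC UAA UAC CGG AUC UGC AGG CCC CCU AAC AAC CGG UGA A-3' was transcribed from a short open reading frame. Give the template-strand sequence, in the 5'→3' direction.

5′-TTCACCGGTTGTTAGGGGGCCTGCAGATCCGGTATTAGGC-3′

Replace U with T to get the coding DNA strand: GCCTAATACCGGATCTGCAGGCCCCCTAACAACCGGTGAA. The template strand is its reverse complement (complement CGGATTATGGCCTAGACGTCCGGGGGATTGTTGGCCACTT, then reverse).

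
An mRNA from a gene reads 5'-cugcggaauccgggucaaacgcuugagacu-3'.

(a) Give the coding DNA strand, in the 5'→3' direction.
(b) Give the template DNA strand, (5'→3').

(a) 5′-CTGCGGAATCCGGGTCAAACGCTTGAGACT-3′
(b) 5'-AGTCTCAAGCGTTTGACCCGGATTCCGCAG-3'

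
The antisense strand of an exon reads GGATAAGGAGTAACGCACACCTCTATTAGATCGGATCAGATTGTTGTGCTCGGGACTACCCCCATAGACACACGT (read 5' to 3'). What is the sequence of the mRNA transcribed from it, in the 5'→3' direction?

5'-ACGUGUGUCUAUGGGGGUAGUCCCGAGCACAACAAUCUGAUCCGAUCUAAUAGAGGUGUGCGUUACUCCUUAUCC-3'

RNA polymerase reads the template 3'→5' and synthesizes mRNA 5'→3' by base-pairing (A→U, T→A, G↔C). The complement of the template is CCTATTCCTCATTGCGTGTGGAGATAATCTAGCCTAGTCTAACAACACGAGCCCTGATGGGGGTATCTGTGTGCA; antiparallel, so 5'→3' the coding strand is ACGTGTGTCTATGGGGGTAGTCCCGAGCACAACAATCTGATCCGATCTAATAGAGGTGTGCGTTACTCCTTATCC. Replace T with U for the mRNA.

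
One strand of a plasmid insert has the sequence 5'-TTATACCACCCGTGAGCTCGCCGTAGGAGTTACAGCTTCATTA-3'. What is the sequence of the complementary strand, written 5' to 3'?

5′-TAATGAAGCTGTAACTCCTACGGCGAGCTCACGGGTGGTATAA-3′

The complement of TTATACCACCCGTGAGCTCGCCGTAGGAGTTACAGCTTCATTA is AATATGGTGGGCACTCGAGCGGCATCCTCAATGTCGAAGTAAT (A↔T, G↔C). DNA strands are antiparallel, so the complementary strand runs 3'→5'; reversing gives the 5'→3' form.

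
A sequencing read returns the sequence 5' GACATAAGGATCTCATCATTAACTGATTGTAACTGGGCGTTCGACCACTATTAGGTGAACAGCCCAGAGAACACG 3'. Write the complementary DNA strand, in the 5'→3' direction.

5'-CGTGTTCTCTGGGCTGTTCACCTAATAGTGGTCGAACGCCCAGTTACAATCAGTTAATGATGAGATCCTTATGTC-3'

Pairing A↔T and G↔C gives CTGTATTCCTAGAGTAGTAATTGACTAACATTGACCCGCAAGCTGGTGATAATCCACTTGTCGGGTCTCTTGTGC, running 3'→5'. Reverse for the 5'→3' convention.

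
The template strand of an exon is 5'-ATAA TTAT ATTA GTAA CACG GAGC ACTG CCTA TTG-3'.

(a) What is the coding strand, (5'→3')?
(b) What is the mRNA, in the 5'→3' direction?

(a) The coding strand is the reverse complement of the template: complement TATTAATATAATCATTGTGCCTCGTGACGGATAAC, then reverse.
(b) mRNA has the coding-strand sequence with T→U.

(a) 5'-CAATAGGCAGTGCTCCGTGTTACTAATATAATTAT-3'
(b) 5′-CAAUAGGCAGUGCUCCGUGUUACUAAUAUAAUUAU-3′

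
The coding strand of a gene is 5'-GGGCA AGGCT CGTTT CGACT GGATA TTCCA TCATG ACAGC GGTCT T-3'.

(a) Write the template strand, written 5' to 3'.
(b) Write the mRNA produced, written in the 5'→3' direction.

(a) The template strand is the reverse complement of the coding strand: complement CCCGTTCCGAGCAAAGCTGACCTATAAGGTAGTACTGTCGCCAGAA, then reverse.
(b) mRNA matches the coding strand with T→U.

(a) 5'-AAGACCGCTGTCATGATGGAATATCCAGTCGAAACGAGCCTTGCCC-3'
(b) 5'-GGGCAAGGCUCGUUUCGACUGGAUAUUCCAUCAUGACAGCGGUCUU-3'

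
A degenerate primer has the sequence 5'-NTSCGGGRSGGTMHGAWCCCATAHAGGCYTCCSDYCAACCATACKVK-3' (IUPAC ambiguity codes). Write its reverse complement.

5'-MBMGTATGGTTGRHSGGARGCCTDTATGGGWTCDKACCSYCCCGSAN-3'

Standard pairs A↔T, G↔C; ambiguity codes pair R↔Y, M↔K, W↔W, S↔S, D↔H, V↔B, N↔N. Complement (NASGCCCYSCCAKDCTWGGGTATDTCCGRAGGSHRGTTGGTATGMBM), then reverse for 5'→3'.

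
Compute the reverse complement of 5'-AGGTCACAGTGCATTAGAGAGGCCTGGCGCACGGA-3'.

5'-TCCGTGCGCCAGGCCTCTCTAATGCACTGTGACCT-3'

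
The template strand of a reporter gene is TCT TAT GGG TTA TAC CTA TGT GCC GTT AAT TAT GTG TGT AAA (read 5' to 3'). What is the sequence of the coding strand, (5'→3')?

The coding strand is complementary and antiparallel to the template: take the complement (A↔T, G↔C) and reverse.

5'-TTTACACACATAATTAACGGCACATAGGTATAACCCATAAGA-3'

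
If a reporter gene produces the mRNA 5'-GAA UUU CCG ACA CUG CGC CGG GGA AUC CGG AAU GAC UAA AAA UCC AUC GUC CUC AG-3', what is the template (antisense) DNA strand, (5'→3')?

5'-CTGAGGACGATGGATTTTTAGTCATTCCGGATTCCCCGGCGCAGTGTCGGAAATTC-3'

Replace U with T to get the coding DNA strand: GAATTTCCGACACTGCGCCGGGGAATCCGGAATGACTAAAAATCCATCGTCCTCAG. The template strand is its reverse complement (complement CTTAAAGGCTGTGACGCGGCCCCTTAGGCCTTACTGATTTTTAGGTAGCAGGAGTC, then reverse).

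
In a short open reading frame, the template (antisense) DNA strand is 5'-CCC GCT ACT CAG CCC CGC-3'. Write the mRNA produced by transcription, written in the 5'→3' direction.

5'-GCGGGGCUGAGUAGCGGG-3'

RNA polymerase reads the template 3'→5' and synthesizes mRNA 5'→3' by base-pairing (A→U, T→A, G↔C). The complement of the template is GGGCGATGAGTCGGGGCG; antiparallel, so 5'→3' the coding strand is GCGGGGCTGAGTAGCGGG. Replace T with U for the mRNA.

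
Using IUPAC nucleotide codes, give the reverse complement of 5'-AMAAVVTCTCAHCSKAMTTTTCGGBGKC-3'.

5'-GMCVCCGAAAAKTMSGDTGAGABBTTKT-3'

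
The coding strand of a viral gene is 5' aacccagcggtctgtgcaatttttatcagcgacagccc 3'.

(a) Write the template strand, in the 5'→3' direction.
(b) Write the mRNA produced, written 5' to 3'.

(a) 5'-GGGCTGTCGCTGATAAAAATTGCACAGACCGCTGGGTT-3'
(b) 5'-AACCCAGCGGUCUGUGCAAUUUUUAUCAGCGACAGCCC-3'

(a) The template strand is the reverse complement of the coding strand: complement TTGGGTCGCCAGACACGTTAAAAATAGTCGCTGTCGGG, then reverse.
(b) mRNA matches the coding strand with T→U.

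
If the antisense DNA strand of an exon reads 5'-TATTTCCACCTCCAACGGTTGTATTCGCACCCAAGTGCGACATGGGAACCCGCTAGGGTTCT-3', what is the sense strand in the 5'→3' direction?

5'-AGAACCCTAGCGGGTTCCCATGTCGCACTTGGGTGCGAATACAACCGTTGGAGGTGGAAATA-3'

The coding strand is complementary and antiparallel to the template: take the complement (A↔T, G↔C) and reverse.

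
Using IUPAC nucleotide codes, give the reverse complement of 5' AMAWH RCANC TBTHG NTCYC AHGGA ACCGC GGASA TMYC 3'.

5'-GRKATSTCCGCGGTTCCDTGRGANCDAVAGNTGYDWTKT-3'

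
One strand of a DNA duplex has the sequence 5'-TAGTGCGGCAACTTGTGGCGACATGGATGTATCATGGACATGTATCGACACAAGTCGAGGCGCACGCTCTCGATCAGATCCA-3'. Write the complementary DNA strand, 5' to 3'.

5′-TGGATCTGATCGAGAGCGTGCGCCTCGACTTGTGTCGATACATGTCCATGATACATCCATGTCGCCACAAGTTGCCGCACTA-3′

The complement of TAGTGCGGCAACTTGTGGCGACATGGATGTATCATGGACATGTATCGACACAAGTCGAGGCGCACGCTCTCGATCAGATCCA is ATCACGCCGTTGAACACCGCTGTACCTACATAGTACCTGTACATAGCTGTGTTCAGCTCCGCGTGCGAGAGCTAGTCTAGGT (A↔T, G↔C). DNA strands are antiparallel, so the complementary strand runs 3'→5'; reversing gives the 5'→3' form.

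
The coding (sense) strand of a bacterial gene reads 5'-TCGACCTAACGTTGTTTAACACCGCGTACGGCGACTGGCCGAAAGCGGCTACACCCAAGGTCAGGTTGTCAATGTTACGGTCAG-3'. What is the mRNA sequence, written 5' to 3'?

The mRNA is synthesized from the template strand, so it matches the coding strand with T replaced by U.

5'-UCGACCUAACGUUGUUUAACACCGCGUACGGCGACUGGCCGAAAGCGGCUACACCCAAGGUCAGGUUGUCAAUGUUACGGUCAG-3'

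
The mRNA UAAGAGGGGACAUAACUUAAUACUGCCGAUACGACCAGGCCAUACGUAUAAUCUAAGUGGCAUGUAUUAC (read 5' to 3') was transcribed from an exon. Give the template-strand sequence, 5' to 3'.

5'-GTAATACATGCCACTTAGATTATACGTATGGCCTGGTCGTATCGGCAGTATTAAGTTATGTCCCCTCTTA-3'

Replace U with T to get the coding DNA strand: TAAGAGGGGACATAACTTAATACTGCCGATACGACCAGGCCATACGTATAATCTAAGTGGCATGTATTAC. The template strand is its reverse complement (complement ATTCTCCCCTGTATTGAATTATGACGGCTATGCTGGTCCGGTATGCATATTAGATTCACCGTACATAATG, then reverse).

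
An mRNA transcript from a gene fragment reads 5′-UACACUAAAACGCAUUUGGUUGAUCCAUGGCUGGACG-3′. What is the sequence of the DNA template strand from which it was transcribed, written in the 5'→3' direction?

Replace U with T to get the coding DNA strand: TACACTAAAACGCATTTGGTTGATCCATGGCTGGACG. The template strand is its reverse complement (complement ATGTGATTTTGCGTAAACCAACTAGGTACCGACCTGC, then reverse).

5'-CGTCCAGCCATGGATCAACCAAATGCGTTTTAGTGTA-3'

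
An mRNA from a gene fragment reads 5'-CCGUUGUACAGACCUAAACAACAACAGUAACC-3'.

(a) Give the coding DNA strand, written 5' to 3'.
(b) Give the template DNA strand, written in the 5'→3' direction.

(a) 5'-CCGTTGTACAGACCTAAACAACAACAGTAACC-3'
(b) 5'-GGTTACTGTTGTTGTTTAGGTCTGTACAACGG-3'

(a) The coding strand matches the mRNA with U→T.
(b) The template strand is the reverse complement of the coding strand.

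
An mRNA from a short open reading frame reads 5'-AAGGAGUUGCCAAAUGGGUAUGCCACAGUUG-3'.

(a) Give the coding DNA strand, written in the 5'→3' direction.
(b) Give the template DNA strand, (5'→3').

(a) 5′-AAGGAGTTGCCAAATGGGTATGCCACAGTTG-3′
(b) 5'-CAACTGTGGCATACCCATTTGGCAACTCCTT-3'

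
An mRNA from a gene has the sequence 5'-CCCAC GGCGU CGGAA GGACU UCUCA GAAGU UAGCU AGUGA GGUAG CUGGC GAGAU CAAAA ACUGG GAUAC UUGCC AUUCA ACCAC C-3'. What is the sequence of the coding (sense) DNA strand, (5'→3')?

5'-CCCACGGCGTCGGAAGGACTTCTCAGAAGTTAGCTAGTGAGGTAGCTGGCGAGATCAAAAACTGGGATACTTGCCATTCAACCACC-3'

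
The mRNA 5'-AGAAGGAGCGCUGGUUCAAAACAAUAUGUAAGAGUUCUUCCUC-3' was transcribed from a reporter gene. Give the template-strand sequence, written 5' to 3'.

Replace U with T to get the coding DNA strand: AGAAGGAGCGCTGGTTCAAAACAATATGTAAGAGTTCTTCCTC. The template strand is its reverse complement (complement TCTTCCTCGCGACCAAGTTTTGTTATACATTCTCAAGAAGGAG, then reverse).

5'-GAGGAAGAACTCTTACATATTGTTTTGAACCAGCGCTCCTTCT-3'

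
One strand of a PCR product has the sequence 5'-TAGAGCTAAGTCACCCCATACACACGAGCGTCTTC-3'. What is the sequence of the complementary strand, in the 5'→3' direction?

5'-GAAGACGCTCGTGTGTATGGGGTGACTTAGCTCTA-3'

Pairing A↔T and G↔C gives ATCTCGATTCAGTGGGGTATGTGTGCTCGCAGAAG, running 3'→5'. Reverse for the 5'→3' convention.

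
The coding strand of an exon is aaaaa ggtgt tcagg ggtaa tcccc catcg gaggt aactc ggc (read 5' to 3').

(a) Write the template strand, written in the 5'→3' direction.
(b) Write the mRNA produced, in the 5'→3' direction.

(a) The template strand is the reverse complement of the coding strand: complement TTTTTCCACAAGTCCCCATTAGGGGGTAGCCTCCATTGAGCCG, then reverse.
(b) mRNA matches the coding strand with T→U.

(a) 5′-GCCGAGTTACCTCCGATGGGGGATTACCCCTGAACACCTTTTT-3′
(b) 5'-AAAAAGGUGUUCAGGGGUAAUCCCCCAUCGGAGGUAACUCGGC-3'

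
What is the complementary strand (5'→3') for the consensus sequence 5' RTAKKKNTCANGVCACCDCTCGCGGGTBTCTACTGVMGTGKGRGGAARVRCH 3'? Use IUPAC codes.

5'-DGYBYTTCCYCMCACKBCAGTAGAVACCCGCGAGHGGTGBCNTGANMMMTAY-3'

Standard pairs A↔T, G↔C; ambiguity codes pair R↔Y, M↔K, B↔V, D↔H, N↔N. Complement (YATMMMNAGTNCBGTGGHGAGCGCCCAVAGATGACBKCACMCYCCTTYBYGD), then reverse for 5'→3'.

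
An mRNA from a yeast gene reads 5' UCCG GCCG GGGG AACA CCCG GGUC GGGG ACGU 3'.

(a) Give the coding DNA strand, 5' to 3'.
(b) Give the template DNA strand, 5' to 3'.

(a) 5′-TCCGGCCGGGGGAACACCCGGGTCGGGGACGT-3′
(b) 5'-ACGTCCCCGACCCGGGTGTTCCCCCGGCCGGA-3'

(a) The coding strand matches the mRNA with U→T.
(b) The template strand is the reverse complement of the coding strand.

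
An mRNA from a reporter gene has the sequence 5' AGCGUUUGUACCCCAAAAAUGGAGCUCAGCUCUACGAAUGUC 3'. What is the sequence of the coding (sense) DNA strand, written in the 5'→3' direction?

5'-AGCGTTTGTACCCCAAAAATGGAGCTCAGCTCTACGAATGTC-3'

The coding DNA strand has the same 5'→3' sequence as the mRNA with U replaced by T.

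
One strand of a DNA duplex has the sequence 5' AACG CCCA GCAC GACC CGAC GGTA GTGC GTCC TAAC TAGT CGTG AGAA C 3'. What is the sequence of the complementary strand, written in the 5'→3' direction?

5′-GTTCTCACGACTAGTTAGGACGCACTACCGTCGGGTCGTGCTGGGCGTT-3′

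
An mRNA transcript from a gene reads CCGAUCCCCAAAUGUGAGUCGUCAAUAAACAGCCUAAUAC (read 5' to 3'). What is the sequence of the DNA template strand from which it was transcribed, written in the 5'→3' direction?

5'-GTATTAGGCTGTTTATTGACGACTCACATTTGGGGATCGG-3'

Replace U with T to get the coding DNA strand: CCGATCCCCAAATGTGAGTCGTCAATAAACAGCCTAATAC. The template strand is its reverse complement (complement GGCTAGGGGTTTACACTCAGCAGTTATTTGTCGGATTATG, then reverse).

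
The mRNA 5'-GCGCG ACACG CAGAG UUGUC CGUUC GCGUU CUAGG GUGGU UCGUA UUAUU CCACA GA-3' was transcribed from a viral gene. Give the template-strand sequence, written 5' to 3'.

5'-TCTGTGGAATAATACGAACCACCCTAGAACGCGAACGGACAACTCTGCGTGTCGCGC-3'

Replace U with T to get the coding DNA strand: GCGCGACACGCAGAGTTGTCCGTTCGCGTTCTAGGGTGGTTCGTATTATTCCACAGA. The template strand is its reverse complement (complement CGCGCTGTGCGTCTCAACAGGCAAGCGCAAGATCCCACCAAGCATAATAAGGTGTCT, then reverse).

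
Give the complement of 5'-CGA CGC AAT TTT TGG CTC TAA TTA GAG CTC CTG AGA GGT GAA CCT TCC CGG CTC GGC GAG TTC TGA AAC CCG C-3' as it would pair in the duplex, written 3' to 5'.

Base-pairing A↔T, G↔C gives the complement. The complementary strand is antiparallel, so paired with a 5'→3' strand it runs 3'→5'.

3'-GCTGCGTTAAAAACCGAGATTAATCTCGAGGACTCTCCACTTGGAAGGGCCGAGCCGCTCAAGACTTTGGGCG-5'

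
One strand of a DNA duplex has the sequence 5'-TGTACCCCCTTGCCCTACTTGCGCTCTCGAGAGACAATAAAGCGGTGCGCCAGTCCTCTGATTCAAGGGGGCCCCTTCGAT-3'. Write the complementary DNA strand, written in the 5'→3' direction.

5'-ATCGAAGGGGCCCCCTTGAATCAGAGGACTGGCGCACCGCTTTATTGTCTCTCGAGAGCGCAAGTAGGGCAAGGGGGTACA-3'

The complement of TGTACCCCCTTGCCCTACTTGCGCTCTCGAGAGACAATAAAGCGGTGCGCCAGTCCTCTGATTCAAGGGGGCCCCTTCGAT is ACATGGGGGAACGGGATGAACGCGAGAGCTCTCTGTTATTTCGCCACGCGGTCAGGAGACTAAGTTCCCCCGGGGAAGCTA (A↔T, G↔C). DNA strands are antiparallel, so the complementary strand runs 3'→5'; reversing gives the 5'→3' form.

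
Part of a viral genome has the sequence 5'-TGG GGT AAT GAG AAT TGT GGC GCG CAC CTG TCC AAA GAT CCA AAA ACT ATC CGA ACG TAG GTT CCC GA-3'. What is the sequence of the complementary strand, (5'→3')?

5'-TCGGGAACCTACGTTCGGATAGTTTTTGGATCTTTGGACAGGTGCGCGCCACAATTCTCATTACCCCA-3'

Pairing A↔T and G↔C gives ACCCCATTACTCTTAACACCGCGCGTGGACAGGTTTCTAGGTTTTTGATAGGCTTGCATCCAAGGGCT, running 3'→5'. Reverse for the 5'→3' convention.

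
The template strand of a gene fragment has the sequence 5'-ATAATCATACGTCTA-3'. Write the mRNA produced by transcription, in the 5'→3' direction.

5′-UAGACGUAUGAUUAU-3′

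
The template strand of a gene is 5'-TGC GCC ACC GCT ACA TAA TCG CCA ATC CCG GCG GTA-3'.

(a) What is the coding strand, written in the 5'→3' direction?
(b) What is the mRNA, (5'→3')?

(a) The coding strand is the reverse complement of the template: complement ACGCGGTGGCGATGTATTAGCGGTTAGGGCCGCCAT, then reverse.
(b) mRNA has the coding-strand sequence with T→U.

(a) 5'-TACCGCCGGGATTGGCGATTATGTAGCGGTGGCGCA-3'
(b) 5'-UACCGCCGGGAUUGGCGAUUAUGUAGCGGUGGCGCA-3'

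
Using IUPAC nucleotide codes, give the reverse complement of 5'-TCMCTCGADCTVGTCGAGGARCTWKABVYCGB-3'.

Standard pairs A↔T, G↔C; ambiguity codes pair R↔Y, M↔K, W↔W, B↔V, D↔H. Complement (AGKGAGCTHGABCAGCTCCTYGAWMTVBRGCV), then reverse for 5'→3'.

5'-VCGRBVTMWAGYTCCTCGACBAGHTCGAGKGA-3'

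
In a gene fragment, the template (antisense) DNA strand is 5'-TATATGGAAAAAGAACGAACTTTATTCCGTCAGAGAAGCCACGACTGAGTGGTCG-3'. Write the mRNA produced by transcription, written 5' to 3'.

The mRNA has the sequence of the coding strand (reverse complement of the template) with T→U. Reverse complement of TATATGGAAAAAGAACGAACTTTATTCCGTCAGAGAAGCCACGACTGAGTGGTCG is CGACCACTCAGTCGTGGCTTCTCTGACGGAATAAAGTTCGTTCTTTTTCCATATA; then T→U.

5′-CGACCACUCAGUCGUGGCUUCUCUGACGGAAUAAAGUUCGUUCUUUUUCCAUAUA-3′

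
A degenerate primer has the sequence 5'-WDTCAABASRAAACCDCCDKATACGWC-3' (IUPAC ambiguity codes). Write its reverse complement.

Standard pairs A↔T, G↔C; ambiguity codes pair R↔Y, K↔M, W↔W, S↔S, B↔V, D↔H. Complement (WHAGTTVTSYTTTGGHGGHMTATGCWG), then reverse for 5'→3'.

5′-GWCGTATMHGGHGGTTTYSTVTTGAHW-3′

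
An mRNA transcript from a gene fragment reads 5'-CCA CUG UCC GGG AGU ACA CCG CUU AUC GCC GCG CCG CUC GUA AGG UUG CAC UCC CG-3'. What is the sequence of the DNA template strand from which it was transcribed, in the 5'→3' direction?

5'-CGGGAGTGCAACCTTACGAGCGGCGCGGCGATAAGCGGTGTACTCCCGGACAGTGG-3'

Replace U with T to get the coding DNA strand: CCACTGTCCGGGAGTACACCGCTTATCGCCGCGCCGCTCGTAAGGTTGCACTCCCG. The template strand is its reverse complement (complement GGTGACAGGCCCTCATGTGGCGAATAGCGGCGCGGCGAGCATTCCAACGTGAGGGC, then reverse).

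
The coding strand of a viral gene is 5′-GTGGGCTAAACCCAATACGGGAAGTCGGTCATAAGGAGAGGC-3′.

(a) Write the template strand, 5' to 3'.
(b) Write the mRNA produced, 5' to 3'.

(a) 5′-GCCTCTCCTTATGACCGACTTCCCGTATTGGGTTTAGCCCAC-3′
(b) 5'-GUGGGCUAAACCCAAUACGGGAAGUCGGUCAUAAGGAGAGGC-3'

(a) The template strand is the reverse complement of the coding strand: complement CACCCGATTTGGGTTATGCCCTTCAGCCAGTATTCCTCTCCG, then reverse.
(b) mRNA matches the coding strand with T→U.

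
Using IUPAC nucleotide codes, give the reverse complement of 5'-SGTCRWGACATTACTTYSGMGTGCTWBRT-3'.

Standard pairs A↔T, G↔C; ambiguity codes pair R↔Y, M↔K, W↔W, S↔S, B↔V. Complement (SCAGYWCTGTAATGAARSCKCACGAWVYA), then reverse for 5'→3'.

5′-AYVWAGCACKCSRAAGTAATGTCWYGACS-3′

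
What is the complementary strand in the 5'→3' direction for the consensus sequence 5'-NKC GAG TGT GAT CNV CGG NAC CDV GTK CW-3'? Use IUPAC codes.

5'-WGMACBHGGTNCCGBNGATCACACTCGMN-3'

Standard pairs A↔T, G↔C; ambiguity codes pair K↔M, W↔W, D↔H, V↔B, N↔N. Complement (NMGCTCACACTAGNBGCCNTGGHBCAMGW), then reverse for 5'→3'.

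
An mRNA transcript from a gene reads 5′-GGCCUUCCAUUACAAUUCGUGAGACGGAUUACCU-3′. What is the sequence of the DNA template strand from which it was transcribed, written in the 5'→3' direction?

Replace U with T to get the coding DNA strand: GGCCTTCCATTACAATTCGTGAGACGGATTACCT. The template strand is its reverse complement (complement CCGGAAGGTAATGTTAAGCACTCTGCCTAATGGA, then reverse).

5'-AGGTAATCCGTCTCACGAATTGTAATGGAAGGCC-3'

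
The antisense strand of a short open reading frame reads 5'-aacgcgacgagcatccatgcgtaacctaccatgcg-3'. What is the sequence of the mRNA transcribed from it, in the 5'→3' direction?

5'-CGCAUGGUAGGUUACGCAUGGAUGCUCGUCGCGUU-3'

RNA polymerase reads the template 3'→5' and synthesizes mRNA 5'→3' by base-pairing (A→U, T→A, G↔C). The complement of the template is TTGCGCTGCTCGTAGGTACGCATTGGATGGTACGC; antiparallel, so 5'→3' the coding strand is CGCATGGTAGGTTACGCATGGATGCTCGTCGCGTT. Replace T with U for the mRNA.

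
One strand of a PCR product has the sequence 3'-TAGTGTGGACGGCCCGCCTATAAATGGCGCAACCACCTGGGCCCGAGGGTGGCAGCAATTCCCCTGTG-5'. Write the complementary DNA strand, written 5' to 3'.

The strand is given 3'→5', so its complement runs 5'→3' in the same left-to-right order: pair each base A↔T, G↔C.

5'-ATCACACCTGCCGGGCGGATATTTACCGCGTTGGTGGACCCGGGCTCCCACCGTCGTTAAGGGGACAC-3'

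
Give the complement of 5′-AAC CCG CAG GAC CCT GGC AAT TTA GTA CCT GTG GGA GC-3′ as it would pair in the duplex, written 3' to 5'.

3'-TTGGGCGTCCTGGGACCGTTAAATCATGGACACCCTCG-5'

Base-pairing A↔T, G↔C gives the complement. The complementary strand is antiparallel, so paired with a 5'→3' strand it runs 3'→5'.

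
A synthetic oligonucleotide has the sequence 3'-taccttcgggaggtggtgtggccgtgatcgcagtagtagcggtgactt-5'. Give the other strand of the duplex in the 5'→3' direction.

5'-ATGGAAGCCCTCCACCACACCGGCACTAGCGTCATCATCGCCACTGAA-3'

The strand is given 3'→5', so its complement runs 5'→3' in the same left-to-right order: pair each base A↔T, G↔C.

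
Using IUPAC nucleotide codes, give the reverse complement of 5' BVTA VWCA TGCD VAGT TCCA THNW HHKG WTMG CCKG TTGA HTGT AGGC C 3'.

5'-GGCCTACADTCAACMGGCKAWCMDDWNDATGGAACTBHGCATGWBTABV-3'

Standard pairs A↔T, G↔C; ambiguity codes pair M↔K, W↔W, B↔V, D↔H, N↔N. Complement (VBATBWGTACGHBTCAAGGTADNWDDMCWAKCGGMCAACTDACATCCGG), then reverse for 5'→3'.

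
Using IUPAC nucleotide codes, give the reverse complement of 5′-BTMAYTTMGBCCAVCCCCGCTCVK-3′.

5'-MBGAGCGGGGBTGGVCKAARTKAV-3'

Standard pairs A↔T, G↔C; ambiguity codes pair Y↔R, M↔K, B↔V. Complement (VAKTRAAKCVGGTBGGGGCGAGBM), then reverse for 5'→3'.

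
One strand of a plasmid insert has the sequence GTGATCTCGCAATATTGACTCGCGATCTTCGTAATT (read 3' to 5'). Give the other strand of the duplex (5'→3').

The strand is given 3'→5', so its complement runs 5'→3' in the same left-to-right order: pair each base A↔T, G↔C.

5′-CACTAGAGCGTTATAACTGAGCGCTAGAAGCATTAA-3′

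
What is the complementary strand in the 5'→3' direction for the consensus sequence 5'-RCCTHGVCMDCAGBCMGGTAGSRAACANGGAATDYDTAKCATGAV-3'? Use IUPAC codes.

5'-BTCATGMTAHRHATTCCNTGTTYSCTACCKGVCTGHKGBCDAGGY-3'

Standard pairs A↔T, G↔C; ambiguity codes pair R↔Y, M↔K, S↔S, B↔V, D↔H, N↔N. Complement (YGGADCBGKHGTCVGKCCATCSYTTGTNCCTTAHRHATMGTACTB), then reverse for 5'→3'.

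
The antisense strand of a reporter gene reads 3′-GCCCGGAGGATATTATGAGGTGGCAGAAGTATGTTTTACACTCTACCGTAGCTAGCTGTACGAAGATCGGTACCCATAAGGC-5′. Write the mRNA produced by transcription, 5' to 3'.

Reading the template 3'→5' as shown, RNA polymerase pairs each base (A→U, T→A, G↔C) to build mRNA 5'→3' directly.

5′-CGGGCCUCCUAUAAUACUCCACCGUCUUCAUACAAAAUGUGAGAUGGCAUCGAUCGACAUGCUUCUAGCCAUGGGUAUUCCG-3′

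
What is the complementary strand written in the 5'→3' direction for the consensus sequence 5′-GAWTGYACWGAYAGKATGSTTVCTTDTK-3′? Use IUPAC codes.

Standard pairs A↔T, G↔C; ambiguity codes pair Y↔R, K↔M, W↔W, S↔S, D↔H, V↔B. Complement (CTWACRTGWCTRTCMTACSAABGAAHAM), then reverse for 5'→3'.

5'-MAHAAGBAASCATMCTRTCWGTRCAWTC-3'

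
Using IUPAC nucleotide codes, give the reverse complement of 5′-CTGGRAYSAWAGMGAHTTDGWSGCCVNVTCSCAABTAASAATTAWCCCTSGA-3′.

Standard pairs A↔T, G↔C; ambiguity codes pair R↔Y, M↔K, W↔W, S↔S, B↔V, D↔H, N↔N. Complement (GACCYTRSTWTCKCTDAAHCWSCGGBNBAGSGTTVATTSTTAATWGGGASCT), then reverse for 5'→3'.

5'-TCSAGGGWTAATTSTTAVTTGSGABNBGGCSWCHAADTCKCTWTSRTYCCAG-3'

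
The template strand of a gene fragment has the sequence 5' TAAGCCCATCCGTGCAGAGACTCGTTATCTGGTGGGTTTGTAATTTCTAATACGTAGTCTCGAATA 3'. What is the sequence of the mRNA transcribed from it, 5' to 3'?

RNA polymerase reads the template 3'→5' and synthesizes mRNA 5'→3' by base-pairing (A→U, T→A, G↔C). The complement of the template is ATTCGGGTAGGCACGTCTCTGAGCAATAGACCACCCAAACATTAAAGATTATGCATCAGAGCTTAT; antiparallel, so 5'→3' the coding strand is TATTCGAGACTACGTATTAGAAATTACAAACCCACCAGATAACGAGTCTCTGCACGGATGGGCTTA. Replace T with U for the mRNA.

5'-UAUUCGAGACUACGUAUUAGAAAUUACAAACCCACCAGAUAACGAGUCUCUGCACGGAUGGGCUUA-3'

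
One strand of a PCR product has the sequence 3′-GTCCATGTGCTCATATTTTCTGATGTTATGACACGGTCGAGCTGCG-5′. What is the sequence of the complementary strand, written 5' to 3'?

5'-CAGGTACACGAGTATAAAAGACTACAATACTGTGCCAGCTCGACGC-3'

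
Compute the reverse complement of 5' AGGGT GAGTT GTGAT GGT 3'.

5'-ACCATCACAACTCACCCT-3'

Reading the sequence 3'→5' and pairing each base (A↔T, G↔C) gives the reverse complement directly.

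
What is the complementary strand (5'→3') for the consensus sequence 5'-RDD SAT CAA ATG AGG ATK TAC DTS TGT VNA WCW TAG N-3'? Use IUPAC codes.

Standard pairs A↔T, G↔C; ambiguity codes pair R↔Y, K↔M, W↔W, S↔S, D↔H, V↔B, N↔N. Complement (YHHSTAGTTTACTCCTAMATGHASACABNTWGWATCN), then reverse for 5'→3'.

5'-NCTAWGWTNBACASAHGTAMATCCTCATTTGATSHHY-3'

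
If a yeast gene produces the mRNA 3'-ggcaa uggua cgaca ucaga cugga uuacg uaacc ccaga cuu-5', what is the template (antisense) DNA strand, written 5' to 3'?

Written 5'→3' the mRNA is UUCAGACCCCAAUGCAUUAGGUCAGACUACAGCAUGGUAACGG, so the coding DNA strand is TTCAGACCCCAATGCATTAGGTCAGACTACAGCATGGTAACGG. The template is its reverse complement.

5'-CCGTTACCATGCTGTAGTCTGACCTAATGCATTGGGGTCTGAA-3'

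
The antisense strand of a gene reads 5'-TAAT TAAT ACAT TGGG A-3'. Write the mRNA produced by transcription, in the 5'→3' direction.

RNA polymerase reads the template 3'→5' and synthesizes mRNA 5'→3' by base-pairing (A→U, T→A, G↔C). The complement of the template is ATTAATTATGTAACCCT; antiparallel, so 5'→3' the coding strand is TCCCAATGTATTAATTA. Replace T with U for the mRNA.

5′-UCCCAAUGUAUUAAUUA-3′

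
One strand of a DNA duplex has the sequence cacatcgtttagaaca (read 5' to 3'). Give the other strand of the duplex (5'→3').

5'-TGTTCTAAACGATGTG-3'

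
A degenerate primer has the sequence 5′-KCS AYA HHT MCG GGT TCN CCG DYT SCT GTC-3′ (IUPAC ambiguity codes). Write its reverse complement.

5'-GACAGSARHCGGNGAACCCGKADDTRTSGM-3'

Standard pairs A↔T, G↔C; ambiguity codes pair Y↔R, M↔K, S↔S, D↔H, N↔N. Complement (MGSTRTDDAKGCCCAAGNGGCHRASGACAG), then reverse for 5'→3'.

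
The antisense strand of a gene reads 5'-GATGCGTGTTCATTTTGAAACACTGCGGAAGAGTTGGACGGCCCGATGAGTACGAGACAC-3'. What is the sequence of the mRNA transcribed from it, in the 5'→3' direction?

RNA polymerase reads the template 3'→5' and synthesizes mRNA 5'→3' by base-pairing (A→U, T→A, G↔C). The complement of the template is CTACGCACAAGTAAAACTTTGTGACGCCTTCTCAACCTGCCGGGCTACTCATGCTCTGTG; antiparallel, so 5'→3' the coding strand is GTGTCTCGTACTCATCGGGCCGTCCAACTCTTCCGCAGTGTTTCAAAATGAACACGCATC. Replace T with U for the mRNA.

5'-GUGUCUCGUACUCAUCGGGCCGUCCAACUCUUCCGCAGUGUUUCAAAAUGAACACGCAUC-3'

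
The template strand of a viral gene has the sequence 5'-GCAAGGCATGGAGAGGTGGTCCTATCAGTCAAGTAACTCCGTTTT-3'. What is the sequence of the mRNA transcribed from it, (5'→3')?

The mRNA has the sequence of the coding strand (reverse complement of the template) with T→U. Reverse complement of GCAAGGCATGGAGAGGTGGTCCTATCAGTCAAGTAACTCCGTTTT is AAAACGGAGTTACTTGACTGATAGGACCACCTCTCCATGCCTTGC; then T→U.

5′-AAAACGGAGUUACUUGACUGAUAGGACCACCUCUCCAUGCCUUGC-3′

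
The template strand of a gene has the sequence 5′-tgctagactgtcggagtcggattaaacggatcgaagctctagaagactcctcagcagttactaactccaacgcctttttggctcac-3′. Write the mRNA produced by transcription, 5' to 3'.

The mRNA has the sequence of the coding strand (reverse complement of the template) with T→U. Reverse complement of TGCTAGACTGTCGGAGTCGGATTAAACGGATCGAAGCTCTAGAAGACTCCTCAGCAGTTACTAACTCCAACGCCTTTTTGGCTCAC is GTGAGCCAAAAAGGCGTTGGAGTTAGTAACTGCTGAGGAGTCTTCTAGAGCTTCGATCCGTTTAATCCGACTCCGACAGTCTAGCA; then T→U.

5′-GUGAGCCAAAAAGGCGUUGGAGUUAGUAACUGCUGAGGAGUCUUCUAGAGCUUCGAUCCGUUUAAUCCGACUCCGACAGUCUAGCA-3′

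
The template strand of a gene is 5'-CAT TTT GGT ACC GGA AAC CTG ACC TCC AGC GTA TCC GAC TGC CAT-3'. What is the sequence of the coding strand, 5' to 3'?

5'-ATGGCAGTCGGATACGCTGGAGGTCAGGTTTCCGGTACCAAAATG-3'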